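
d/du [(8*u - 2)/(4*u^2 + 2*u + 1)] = 4*(-8*u^2 + 4*u + 3)/(16*u^4 + 16*u^3 + 12*u^2 + 4*u + 1)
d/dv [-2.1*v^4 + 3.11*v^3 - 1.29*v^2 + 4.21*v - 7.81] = -8.4*v^3 + 9.33*v^2 - 2.58*v + 4.21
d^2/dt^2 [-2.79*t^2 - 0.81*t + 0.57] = -5.58000000000000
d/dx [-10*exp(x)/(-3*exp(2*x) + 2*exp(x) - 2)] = (20 - 30*exp(2*x))*exp(x)/(9*exp(4*x) - 12*exp(3*x) + 16*exp(2*x) - 8*exp(x) + 4)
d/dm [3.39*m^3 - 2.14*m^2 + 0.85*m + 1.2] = 10.17*m^2 - 4.28*m + 0.85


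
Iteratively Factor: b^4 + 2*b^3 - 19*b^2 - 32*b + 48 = (b - 1)*(b^3 + 3*b^2 - 16*b - 48) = (b - 4)*(b - 1)*(b^2 + 7*b + 12) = (b - 4)*(b - 1)*(b + 4)*(b + 3)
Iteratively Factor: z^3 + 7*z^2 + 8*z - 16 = (z - 1)*(z^2 + 8*z + 16) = (z - 1)*(z + 4)*(z + 4)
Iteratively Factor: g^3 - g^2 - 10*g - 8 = (g + 2)*(g^2 - 3*g - 4) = (g + 1)*(g + 2)*(g - 4)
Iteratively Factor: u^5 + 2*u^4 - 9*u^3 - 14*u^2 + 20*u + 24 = (u + 3)*(u^4 - u^3 - 6*u^2 + 4*u + 8) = (u - 2)*(u + 3)*(u^3 + u^2 - 4*u - 4) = (u - 2)*(u + 2)*(u + 3)*(u^2 - u - 2) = (u - 2)*(u + 1)*(u + 2)*(u + 3)*(u - 2)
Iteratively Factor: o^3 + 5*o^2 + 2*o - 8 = (o + 4)*(o^2 + o - 2) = (o + 2)*(o + 4)*(o - 1)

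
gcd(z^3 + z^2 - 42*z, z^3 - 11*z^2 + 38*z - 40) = 1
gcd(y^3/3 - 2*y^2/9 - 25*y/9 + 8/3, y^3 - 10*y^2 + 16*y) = 1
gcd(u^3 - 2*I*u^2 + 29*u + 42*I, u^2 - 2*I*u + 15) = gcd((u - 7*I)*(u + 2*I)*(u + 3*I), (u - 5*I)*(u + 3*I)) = u + 3*I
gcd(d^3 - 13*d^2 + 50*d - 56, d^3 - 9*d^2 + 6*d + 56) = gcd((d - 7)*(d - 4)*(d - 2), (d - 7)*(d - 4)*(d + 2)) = d^2 - 11*d + 28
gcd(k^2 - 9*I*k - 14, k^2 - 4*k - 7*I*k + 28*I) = k - 7*I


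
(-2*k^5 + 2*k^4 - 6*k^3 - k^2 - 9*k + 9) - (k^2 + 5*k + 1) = -2*k^5 + 2*k^4 - 6*k^3 - 2*k^2 - 14*k + 8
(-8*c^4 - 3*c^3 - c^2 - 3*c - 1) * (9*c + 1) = -72*c^5 - 35*c^4 - 12*c^3 - 28*c^2 - 12*c - 1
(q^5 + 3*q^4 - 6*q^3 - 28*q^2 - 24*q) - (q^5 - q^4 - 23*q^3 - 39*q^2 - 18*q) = 4*q^4 + 17*q^3 + 11*q^2 - 6*q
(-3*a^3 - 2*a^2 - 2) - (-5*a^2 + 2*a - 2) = -3*a^3 + 3*a^2 - 2*a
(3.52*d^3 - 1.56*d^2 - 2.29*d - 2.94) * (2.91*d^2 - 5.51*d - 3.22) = 10.2432*d^5 - 23.9348*d^4 - 9.4027*d^3 + 9.0857*d^2 + 23.5732*d + 9.4668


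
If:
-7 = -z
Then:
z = 7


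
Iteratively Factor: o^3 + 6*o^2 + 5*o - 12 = (o - 1)*(o^2 + 7*o + 12) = (o - 1)*(o + 3)*(o + 4)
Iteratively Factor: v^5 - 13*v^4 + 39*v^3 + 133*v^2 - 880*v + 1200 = (v - 3)*(v^4 - 10*v^3 + 9*v^2 + 160*v - 400) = (v - 3)*(v + 4)*(v^3 - 14*v^2 + 65*v - 100) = (v - 4)*(v - 3)*(v + 4)*(v^2 - 10*v + 25) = (v - 5)*(v - 4)*(v - 3)*(v + 4)*(v - 5)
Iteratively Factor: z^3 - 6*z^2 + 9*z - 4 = (z - 1)*(z^2 - 5*z + 4) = (z - 4)*(z - 1)*(z - 1)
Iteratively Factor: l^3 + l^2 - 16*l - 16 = (l - 4)*(l^2 + 5*l + 4) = (l - 4)*(l + 4)*(l + 1)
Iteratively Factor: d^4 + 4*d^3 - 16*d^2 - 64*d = (d - 4)*(d^3 + 8*d^2 + 16*d) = d*(d - 4)*(d^2 + 8*d + 16) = d*(d - 4)*(d + 4)*(d + 4)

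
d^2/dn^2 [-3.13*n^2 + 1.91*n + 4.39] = -6.26000000000000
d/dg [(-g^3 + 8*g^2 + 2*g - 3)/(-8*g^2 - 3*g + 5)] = (8*g^4 + 6*g^3 - 23*g^2 + 32*g + 1)/(64*g^4 + 48*g^3 - 71*g^2 - 30*g + 25)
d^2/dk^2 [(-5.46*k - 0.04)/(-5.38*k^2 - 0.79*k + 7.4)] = ((5.46*k + 0.04)*(10.76*k + 0.79)*(21.52*k + 1.58) - (176.2488*k + 9.0572)*(5.38*k^2 + 0.79*k - 7.4))/(5.38*k^2 + 0.79*k - 7.4)^3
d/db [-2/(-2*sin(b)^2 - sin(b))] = -(8/tan(b) + 2*cos(b)/sin(b)^2)/(2*sin(b) + 1)^2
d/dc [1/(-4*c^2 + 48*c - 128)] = (c - 6)/(2*(c^2 - 12*c + 32)^2)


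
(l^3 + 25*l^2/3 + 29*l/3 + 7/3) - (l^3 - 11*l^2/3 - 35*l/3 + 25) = 12*l^2 + 64*l/3 - 68/3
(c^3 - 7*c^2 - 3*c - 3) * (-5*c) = -5*c^4 + 35*c^3 + 15*c^2 + 15*c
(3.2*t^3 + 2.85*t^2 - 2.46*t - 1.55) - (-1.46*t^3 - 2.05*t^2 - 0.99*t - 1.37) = 4.66*t^3 + 4.9*t^2 - 1.47*t - 0.18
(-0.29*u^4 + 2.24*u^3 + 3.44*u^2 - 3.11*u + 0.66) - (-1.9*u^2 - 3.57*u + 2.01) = -0.29*u^4 + 2.24*u^3 + 5.34*u^2 + 0.46*u - 1.35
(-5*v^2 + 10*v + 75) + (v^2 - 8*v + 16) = -4*v^2 + 2*v + 91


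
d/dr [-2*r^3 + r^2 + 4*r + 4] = -6*r^2 + 2*r + 4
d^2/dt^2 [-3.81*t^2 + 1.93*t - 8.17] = -7.62000000000000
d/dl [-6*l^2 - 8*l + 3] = -12*l - 8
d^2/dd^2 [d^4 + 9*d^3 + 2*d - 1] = 6*d*(2*d + 9)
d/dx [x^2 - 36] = 2*x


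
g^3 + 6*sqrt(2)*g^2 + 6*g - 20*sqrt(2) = (g - sqrt(2))*(g + 2*sqrt(2))*(g + 5*sqrt(2))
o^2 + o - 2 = (o - 1)*(o + 2)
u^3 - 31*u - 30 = (u - 6)*(u + 1)*(u + 5)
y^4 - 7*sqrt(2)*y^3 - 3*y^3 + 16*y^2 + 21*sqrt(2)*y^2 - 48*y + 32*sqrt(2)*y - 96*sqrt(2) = (y - 3)*(y - 4*sqrt(2))^2*(y + sqrt(2))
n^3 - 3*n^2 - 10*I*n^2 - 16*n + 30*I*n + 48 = (n - 3)*(n - 8*I)*(n - 2*I)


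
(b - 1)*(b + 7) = b^2 + 6*b - 7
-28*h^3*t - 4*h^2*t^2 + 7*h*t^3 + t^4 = t*(-2*h + t)*(2*h + t)*(7*h + t)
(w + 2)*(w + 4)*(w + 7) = w^3 + 13*w^2 + 50*w + 56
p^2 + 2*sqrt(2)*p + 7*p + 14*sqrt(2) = (p + 7)*(p + 2*sqrt(2))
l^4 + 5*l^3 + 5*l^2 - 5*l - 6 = (l - 1)*(l + 1)*(l + 2)*(l + 3)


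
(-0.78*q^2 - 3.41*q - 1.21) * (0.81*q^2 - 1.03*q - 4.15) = -0.6318*q^4 - 1.9587*q^3 + 5.7692*q^2 + 15.3978*q + 5.0215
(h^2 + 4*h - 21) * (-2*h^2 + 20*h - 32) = -2*h^4 + 12*h^3 + 90*h^2 - 548*h + 672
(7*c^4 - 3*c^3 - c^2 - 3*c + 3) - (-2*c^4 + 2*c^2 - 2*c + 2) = 9*c^4 - 3*c^3 - 3*c^2 - c + 1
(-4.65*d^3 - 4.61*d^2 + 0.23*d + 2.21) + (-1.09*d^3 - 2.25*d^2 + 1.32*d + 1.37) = -5.74*d^3 - 6.86*d^2 + 1.55*d + 3.58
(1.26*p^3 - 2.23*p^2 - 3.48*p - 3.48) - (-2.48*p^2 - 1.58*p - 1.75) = 1.26*p^3 + 0.25*p^2 - 1.9*p - 1.73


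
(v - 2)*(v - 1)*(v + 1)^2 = v^4 - v^3 - 3*v^2 + v + 2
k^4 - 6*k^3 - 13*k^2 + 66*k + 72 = (k - 6)*(k - 4)*(k + 1)*(k + 3)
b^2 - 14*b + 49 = (b - 7)^2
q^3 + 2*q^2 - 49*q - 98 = (q - 7)*(q + 2)*(q + 7)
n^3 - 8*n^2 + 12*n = n*(n - 6)*(n - 2)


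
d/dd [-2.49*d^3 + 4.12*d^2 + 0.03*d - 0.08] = -7.47*d^2 + 8.24*d + 0.03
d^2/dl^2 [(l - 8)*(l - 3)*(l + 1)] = 6*l - 20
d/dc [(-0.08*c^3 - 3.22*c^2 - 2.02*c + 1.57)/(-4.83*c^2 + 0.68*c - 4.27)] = (0.3864*c^4 - 0.108799999999999*c^3 - 10.9214*c^2 + 42.665*c + 7.5578)/(23.3289*c^4 - 6.5688*c^3 + 41.7106*c^2 - 5.8072*c + 18.2329)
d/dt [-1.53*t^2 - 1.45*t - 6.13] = -3.06*t - 1.45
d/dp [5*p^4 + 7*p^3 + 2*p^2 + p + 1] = 20*p^3 + 21*p^2 + 4*p + 1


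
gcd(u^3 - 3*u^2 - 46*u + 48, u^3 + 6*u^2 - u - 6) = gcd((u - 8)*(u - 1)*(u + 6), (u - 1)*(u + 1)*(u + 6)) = u^2 + 5*u - 6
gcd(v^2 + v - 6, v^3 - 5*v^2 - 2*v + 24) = 1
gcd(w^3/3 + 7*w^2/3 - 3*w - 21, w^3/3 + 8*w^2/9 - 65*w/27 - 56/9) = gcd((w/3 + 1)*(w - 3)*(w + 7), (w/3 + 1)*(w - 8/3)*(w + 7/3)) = w + 3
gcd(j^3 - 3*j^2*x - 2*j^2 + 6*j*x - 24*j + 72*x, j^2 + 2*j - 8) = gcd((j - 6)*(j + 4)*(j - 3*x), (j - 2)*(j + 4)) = j + 4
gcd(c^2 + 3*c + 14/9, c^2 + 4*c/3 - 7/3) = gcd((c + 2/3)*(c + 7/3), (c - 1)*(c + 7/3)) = c + 7/3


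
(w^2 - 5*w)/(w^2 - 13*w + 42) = w*(w - 5)/(w^2 - 13*w + 42)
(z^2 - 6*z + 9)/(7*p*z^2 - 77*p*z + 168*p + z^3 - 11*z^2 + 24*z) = (z - 3)/(7*p*z - 56*p + z^2 - 8*z)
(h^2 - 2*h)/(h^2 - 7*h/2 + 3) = 2*h/(2*h - 3)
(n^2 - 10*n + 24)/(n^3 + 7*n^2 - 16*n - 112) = (n - 6)/(n^2 + 11*n + 28)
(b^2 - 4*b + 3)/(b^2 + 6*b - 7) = (b - 3)/(b + 7)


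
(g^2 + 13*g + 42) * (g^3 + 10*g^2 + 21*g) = g^5 + 23*g^4 + 193*g^3 + 693*g^2 + 882*g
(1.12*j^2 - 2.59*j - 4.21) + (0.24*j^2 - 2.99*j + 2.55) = 1.36*j^2 - 5.58*j - 1.66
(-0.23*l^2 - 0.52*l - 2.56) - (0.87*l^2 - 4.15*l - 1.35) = -1.1*l^2 + 3.63*l - 1.21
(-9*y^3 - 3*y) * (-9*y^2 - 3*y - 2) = 81*y^5 + 27*y^4 + 45*y^3 + 9*y^2 + 6*y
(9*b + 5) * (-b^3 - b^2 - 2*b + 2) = -9*b^4 - 14*b^3 - 23*b^2 + 8*b + 10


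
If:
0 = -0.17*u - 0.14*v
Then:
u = -0.823529411764706*v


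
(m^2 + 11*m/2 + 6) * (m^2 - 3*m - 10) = m^4 + 5*m^3/2 - 41*m^2/2 - 73*m - 60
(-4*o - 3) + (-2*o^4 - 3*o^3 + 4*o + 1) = -2*o^4 - 3*o^3 - 2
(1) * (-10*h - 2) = -10*h - 2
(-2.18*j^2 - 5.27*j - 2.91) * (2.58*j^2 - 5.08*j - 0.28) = -5.6244*j^4 - 2.5222*j^3 + 19.8742*j^2 + 16.2584*j + 0.8148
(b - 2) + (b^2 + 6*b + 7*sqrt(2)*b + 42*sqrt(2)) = b^2 + 7*b + 7*sqrt(2)*b - 2 + 42*sqrt(2)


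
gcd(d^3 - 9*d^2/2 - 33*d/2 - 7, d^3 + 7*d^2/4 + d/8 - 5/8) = 1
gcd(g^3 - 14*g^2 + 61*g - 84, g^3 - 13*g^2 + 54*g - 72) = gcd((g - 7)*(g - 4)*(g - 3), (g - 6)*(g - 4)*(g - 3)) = g^2 - 7*g + 12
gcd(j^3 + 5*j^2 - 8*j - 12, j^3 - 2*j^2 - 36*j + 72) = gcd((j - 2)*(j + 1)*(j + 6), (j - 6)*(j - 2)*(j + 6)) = j^2 + 4*j - 12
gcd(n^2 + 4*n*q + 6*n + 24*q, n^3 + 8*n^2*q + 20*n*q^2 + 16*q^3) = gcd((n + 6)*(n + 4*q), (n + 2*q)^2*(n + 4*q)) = n + 4*q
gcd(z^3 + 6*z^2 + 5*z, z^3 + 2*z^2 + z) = z^2 + z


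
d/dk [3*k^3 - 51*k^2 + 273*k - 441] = 9*k^2 - 102*k + 273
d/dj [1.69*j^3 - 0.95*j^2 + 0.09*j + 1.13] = 5.07*j^2 - 1.9*j + 0.09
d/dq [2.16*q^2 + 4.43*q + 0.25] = 4.32*q + 4.43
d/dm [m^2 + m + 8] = 2*m + 1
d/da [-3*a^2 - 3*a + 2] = -6*a - 3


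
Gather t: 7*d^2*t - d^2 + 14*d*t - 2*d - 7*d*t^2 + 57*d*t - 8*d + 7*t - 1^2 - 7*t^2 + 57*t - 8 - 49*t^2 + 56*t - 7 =-d^2 - 10*d + t^2*(-7*d - 56) + t*(7*d^2 + 71*d + 120) - 16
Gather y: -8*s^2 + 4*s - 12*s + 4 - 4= -8*s^2 - 8*s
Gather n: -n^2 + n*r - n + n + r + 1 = -n^2 + n*r + r + 1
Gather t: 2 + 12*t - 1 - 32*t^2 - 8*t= -32*t^2 + 4*t + 1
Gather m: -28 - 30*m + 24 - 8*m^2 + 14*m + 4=-8*m^2 - 16*m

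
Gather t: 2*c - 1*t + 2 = 2*c - t + 2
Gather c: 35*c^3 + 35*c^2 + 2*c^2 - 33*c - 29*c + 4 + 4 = 35*c^3 + 37*c^2 - 62*c + 8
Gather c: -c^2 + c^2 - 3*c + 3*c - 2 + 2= 0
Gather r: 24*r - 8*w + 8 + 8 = 24*r - 8*w + 16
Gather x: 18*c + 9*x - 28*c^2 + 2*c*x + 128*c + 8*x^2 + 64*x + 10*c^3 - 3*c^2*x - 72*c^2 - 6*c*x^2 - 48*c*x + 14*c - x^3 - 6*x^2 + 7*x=10*c^3 - 100*c^2 + 160*c - x^3 + x^2*(2 - 6*c) + x*(-3*c^2 - 46*c + 80)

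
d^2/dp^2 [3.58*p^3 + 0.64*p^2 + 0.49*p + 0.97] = 21.48*p + 1.28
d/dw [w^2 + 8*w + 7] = 2*w + 8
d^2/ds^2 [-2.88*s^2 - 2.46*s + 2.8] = -5.76000000000000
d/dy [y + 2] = 1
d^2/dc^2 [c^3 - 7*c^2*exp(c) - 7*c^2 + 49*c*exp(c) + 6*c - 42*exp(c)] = -7*c^2*exp(c) + 21*c*exp(c) + 6*c + 42*exp(c) - 14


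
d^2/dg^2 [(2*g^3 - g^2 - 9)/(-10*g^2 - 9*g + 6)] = 6*(-124*g^3 + 1068*g^2 + 738*g + 435)/(1000*g^6 + 2700*g^5 + 630*g^4 - 2511*g^3 - 378*g^2 + 972*g - 216)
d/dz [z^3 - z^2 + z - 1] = 3*z^2 - 2*z + 1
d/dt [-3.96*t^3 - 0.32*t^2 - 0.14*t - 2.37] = -11.88*t^2 - 0.64*t - 0.14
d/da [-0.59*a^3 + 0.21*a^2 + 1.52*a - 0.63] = -1.77*a^2 + 0.42*a + 1.52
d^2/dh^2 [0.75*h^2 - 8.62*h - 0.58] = 1.50000000000000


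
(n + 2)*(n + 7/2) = n^2 + 11*n/2 + 7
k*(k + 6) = k^2 + 6*k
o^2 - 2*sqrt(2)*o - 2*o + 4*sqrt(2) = (o - 2)*(o - 2*sqrt(2))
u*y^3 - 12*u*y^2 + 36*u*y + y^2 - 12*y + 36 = (y - 6)^2*(u*y + 1)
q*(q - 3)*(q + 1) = q^3 - 2*q^2 - 3*q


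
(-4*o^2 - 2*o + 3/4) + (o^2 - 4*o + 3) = -3*o^2 - 6*o + 15/4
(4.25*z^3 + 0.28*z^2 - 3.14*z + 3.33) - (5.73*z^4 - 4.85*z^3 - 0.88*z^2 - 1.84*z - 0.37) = -5.73*z^4 + 9.1*z^3 + 1.16*z^2 - 1.3*z + 3.7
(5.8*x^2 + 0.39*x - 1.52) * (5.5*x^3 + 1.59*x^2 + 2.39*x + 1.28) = 31.9*x^5 + 11.367*x^4 + 6.1221*x^3 + 5.9393*x^2 - 3.1336*x - 1.9456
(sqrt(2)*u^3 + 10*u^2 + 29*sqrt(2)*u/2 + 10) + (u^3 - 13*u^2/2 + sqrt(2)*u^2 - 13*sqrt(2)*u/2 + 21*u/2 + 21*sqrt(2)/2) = u^3 + sqrt(2)*u^3 + sqrt(2)*u^2 + 7*u^2/2 + 21*u/2 + 8*sqrt(2)*u + 10 + 21*sqrt(2)/2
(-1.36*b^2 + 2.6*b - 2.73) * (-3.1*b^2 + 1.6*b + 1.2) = 4.216*b^4 - 10.236*b^3 + 10.991*b^2 - 1.248*b - 3.276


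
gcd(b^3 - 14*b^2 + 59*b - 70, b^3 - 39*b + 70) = b^2 - 7*b + 10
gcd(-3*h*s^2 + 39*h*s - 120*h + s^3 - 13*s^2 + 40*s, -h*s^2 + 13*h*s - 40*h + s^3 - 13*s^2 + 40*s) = s^2 - 13*s + 40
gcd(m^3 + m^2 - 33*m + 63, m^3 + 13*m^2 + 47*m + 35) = m + 7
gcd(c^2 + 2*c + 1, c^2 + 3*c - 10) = 1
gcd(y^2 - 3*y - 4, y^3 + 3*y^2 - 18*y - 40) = y - 4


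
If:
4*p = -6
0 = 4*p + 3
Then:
No Solution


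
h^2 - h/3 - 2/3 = (h - 1)*(h + 2/3)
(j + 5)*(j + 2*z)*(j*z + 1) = j^3*z + 2*j^2*z^2 + 5*j^2*z + j^2 + 10*j*z^2 + 2*j*z + 5*j + 10*z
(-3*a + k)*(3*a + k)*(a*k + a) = -9*a^3*k - 9*a^3 + a*k^3 + a*k^2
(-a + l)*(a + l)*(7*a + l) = -7*a^3 - a^2*l + 7*a*l^2 + l^3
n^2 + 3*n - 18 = (n - 3)*(n + 6)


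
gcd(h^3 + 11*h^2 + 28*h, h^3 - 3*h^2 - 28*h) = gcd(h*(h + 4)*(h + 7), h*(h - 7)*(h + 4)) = h^2 + 4*h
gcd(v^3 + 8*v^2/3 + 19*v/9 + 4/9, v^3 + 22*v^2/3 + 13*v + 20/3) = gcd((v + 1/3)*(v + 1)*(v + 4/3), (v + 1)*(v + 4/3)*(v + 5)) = v^2 + 7*v/3 + 4/3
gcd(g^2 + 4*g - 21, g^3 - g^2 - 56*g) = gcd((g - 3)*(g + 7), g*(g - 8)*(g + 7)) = g + 7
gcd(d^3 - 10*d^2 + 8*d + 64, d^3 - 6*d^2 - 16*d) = d^2 - 6*d - 16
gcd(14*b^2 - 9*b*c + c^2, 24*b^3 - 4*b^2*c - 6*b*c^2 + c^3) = 2*b - c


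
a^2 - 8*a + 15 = (a - 5)*(a - 3)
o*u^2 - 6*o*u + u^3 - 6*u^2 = u*(o + u)*(u - 6)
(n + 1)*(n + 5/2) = n^2 + 7*n/2 + 5/2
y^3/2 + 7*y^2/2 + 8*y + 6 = (y/2 + 1)*(y + 2)*(y + 3)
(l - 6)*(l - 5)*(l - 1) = l^3 - 12*l^2 + 41*l - 30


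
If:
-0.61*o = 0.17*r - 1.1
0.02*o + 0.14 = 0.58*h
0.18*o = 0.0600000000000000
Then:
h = 0.25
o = 0.33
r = 5.27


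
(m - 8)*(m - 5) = m^2 - 13*m + 40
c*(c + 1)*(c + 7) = c^3 + 8*c^2 + 7*c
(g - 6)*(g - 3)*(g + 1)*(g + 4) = g^4 - 4*g^3 - 23*g^2 + 54*g + 72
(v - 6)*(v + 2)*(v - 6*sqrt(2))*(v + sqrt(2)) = v^4 - 5*sqrt(2)*v^3 - 4*v^3 - 24*v^2 + 20*sqrt(2)*v^2 + 48*v + 60*sqrt(2)*v + 144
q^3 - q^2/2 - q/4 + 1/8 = (q - 1/2)^2*(q + 1/2)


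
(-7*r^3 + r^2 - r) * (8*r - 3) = -56*r^4 + 29*r^3 - 11*r^2 + 3*r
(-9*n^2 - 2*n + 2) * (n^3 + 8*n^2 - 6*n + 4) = -9*n^5 - 74*n^4 + 40*n^3 - 8*n^2 - 20*n + 8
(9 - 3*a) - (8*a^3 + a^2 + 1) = -8*a^3 - a^2 - 3*a + 8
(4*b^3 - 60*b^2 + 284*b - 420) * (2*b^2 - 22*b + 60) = 8*b^5 - 208*b^4 + 2128*b^3 - 10688*b^2 + 26280*b - 25200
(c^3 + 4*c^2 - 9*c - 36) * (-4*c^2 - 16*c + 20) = -4*c^5 - 32*c^4 - 8*c^3 + 368*c^2 + 396*c - 720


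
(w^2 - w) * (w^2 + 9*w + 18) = w^4 + 8*w^3 + 9*w^2 - 18*w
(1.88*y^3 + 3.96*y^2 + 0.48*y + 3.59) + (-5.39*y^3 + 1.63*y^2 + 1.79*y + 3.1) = -3.51*y^3 + 5.59*y^2 + 2.27*y + 6.69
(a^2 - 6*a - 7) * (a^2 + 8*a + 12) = a^4 + 2*a^3 - 43*a^2 - 128*a - 84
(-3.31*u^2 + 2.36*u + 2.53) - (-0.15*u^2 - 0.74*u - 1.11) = -3.16*u^2 + 3.1*u + 3.64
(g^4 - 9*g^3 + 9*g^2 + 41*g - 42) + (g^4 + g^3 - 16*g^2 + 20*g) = 2*g^4 - 8*g^3 - 7*g^2 + 61*g - 42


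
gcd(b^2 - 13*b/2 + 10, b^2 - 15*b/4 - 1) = b - 4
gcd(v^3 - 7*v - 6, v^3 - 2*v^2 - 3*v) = v^2 - 2*v - 3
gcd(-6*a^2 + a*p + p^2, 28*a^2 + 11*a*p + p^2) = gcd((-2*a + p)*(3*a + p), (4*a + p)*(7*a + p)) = 1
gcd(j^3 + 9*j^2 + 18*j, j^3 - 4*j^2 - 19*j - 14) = 1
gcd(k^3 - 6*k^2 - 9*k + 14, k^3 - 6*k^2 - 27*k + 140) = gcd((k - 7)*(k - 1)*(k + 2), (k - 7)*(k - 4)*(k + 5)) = k - 7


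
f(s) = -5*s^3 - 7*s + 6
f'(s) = -15*s^2 - 7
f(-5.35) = 809.10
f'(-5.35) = -436.34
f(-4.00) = 354.00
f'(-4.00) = -247.00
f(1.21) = -11.33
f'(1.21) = -28.96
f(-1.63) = 39.06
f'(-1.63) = -46.85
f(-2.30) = 82.94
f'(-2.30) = -86.35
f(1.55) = -23.47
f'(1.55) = -43.04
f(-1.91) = 54.21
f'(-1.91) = -61.72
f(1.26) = -12.82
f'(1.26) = -30.81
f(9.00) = -3702.00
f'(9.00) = -1222.00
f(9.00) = -3702.00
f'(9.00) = -1222.00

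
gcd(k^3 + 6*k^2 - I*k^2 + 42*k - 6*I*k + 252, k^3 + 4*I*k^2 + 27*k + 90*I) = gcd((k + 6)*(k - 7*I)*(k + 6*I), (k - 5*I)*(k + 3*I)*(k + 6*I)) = k + 6*I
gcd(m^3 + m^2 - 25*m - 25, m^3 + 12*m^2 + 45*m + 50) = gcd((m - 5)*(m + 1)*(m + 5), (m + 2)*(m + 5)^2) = m + 5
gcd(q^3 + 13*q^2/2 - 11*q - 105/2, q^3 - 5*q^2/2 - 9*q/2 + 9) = q - 3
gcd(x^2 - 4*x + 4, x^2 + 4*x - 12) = x - 2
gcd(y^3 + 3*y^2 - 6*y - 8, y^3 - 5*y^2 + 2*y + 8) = y^2 - y - 2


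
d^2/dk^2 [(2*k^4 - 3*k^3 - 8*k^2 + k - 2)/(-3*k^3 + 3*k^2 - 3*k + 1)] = 2*(99*k^6 - 72*k^5 - 99*k^4 + 162*k^3 - 21*k^2 - 18*k + 17)/(27*k^9 - 81*k^8 + 162*k^7 - 216*k^6 + 216*k^5 - 162*k^4 + 90*k^3 - 36*k^2 + 9*k - 1)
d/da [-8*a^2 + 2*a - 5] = 2 - 16*a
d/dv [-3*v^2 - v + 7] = -6*v - 1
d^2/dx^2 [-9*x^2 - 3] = -18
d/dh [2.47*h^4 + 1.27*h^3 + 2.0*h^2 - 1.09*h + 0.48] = 9.88*h^3 + 3.81*h^2 + 4.0*h - 1.09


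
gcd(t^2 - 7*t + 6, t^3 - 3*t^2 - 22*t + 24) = t^2 - 7*t + 6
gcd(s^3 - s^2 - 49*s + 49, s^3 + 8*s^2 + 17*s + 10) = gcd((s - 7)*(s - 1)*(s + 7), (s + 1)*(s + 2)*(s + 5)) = 1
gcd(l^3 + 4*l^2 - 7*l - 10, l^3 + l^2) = l + 1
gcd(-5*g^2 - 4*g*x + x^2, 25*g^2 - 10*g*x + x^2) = -5*g + x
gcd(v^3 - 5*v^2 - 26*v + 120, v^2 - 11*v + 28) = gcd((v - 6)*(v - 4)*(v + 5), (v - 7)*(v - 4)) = v - 4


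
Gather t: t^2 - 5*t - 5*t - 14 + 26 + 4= t^2 - 10*t + 16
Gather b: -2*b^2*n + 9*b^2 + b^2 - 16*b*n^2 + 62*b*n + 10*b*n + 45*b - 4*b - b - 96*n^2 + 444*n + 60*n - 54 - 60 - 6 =b^2*(10 - 2*n) + b*(-16*n^2 + 72*n + 40) - 96*n^2 + 504*n - 120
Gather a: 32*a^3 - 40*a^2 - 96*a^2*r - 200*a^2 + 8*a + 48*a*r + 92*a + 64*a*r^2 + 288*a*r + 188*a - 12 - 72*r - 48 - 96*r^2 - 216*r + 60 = 32*a^3 + a^2*(-96*r - 240) + a*(64*r^2 + 336*r + 288) - 96*r^2 - 288*r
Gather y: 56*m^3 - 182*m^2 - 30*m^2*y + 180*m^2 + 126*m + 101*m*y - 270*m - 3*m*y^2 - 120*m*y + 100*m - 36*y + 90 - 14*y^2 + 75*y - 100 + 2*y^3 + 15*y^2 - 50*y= 56*m^3 - 2*m^2 - 44*m + 2*y^3 + y^2*(1 - 3*m) + y*(-30*m^2 - 19*m - 11) - 10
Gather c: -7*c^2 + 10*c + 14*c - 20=-7*c^2 + 24*c - 20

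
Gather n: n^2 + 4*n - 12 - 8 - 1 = n^2 + 4*n - 21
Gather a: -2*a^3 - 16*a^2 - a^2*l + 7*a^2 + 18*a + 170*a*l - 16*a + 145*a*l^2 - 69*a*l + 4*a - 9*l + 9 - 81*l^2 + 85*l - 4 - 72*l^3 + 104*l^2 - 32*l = -2*a^3 + a^2*(-l - 9) + a*(145*l^2 + 101*l + 6) - 72*l^3 + 23*l^2 + 44*l + 5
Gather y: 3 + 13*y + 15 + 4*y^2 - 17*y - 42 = 4*y^2 - 4*y - 24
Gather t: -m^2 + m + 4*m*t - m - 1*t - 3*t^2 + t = -m^2 + 4*m*t - 3*t^2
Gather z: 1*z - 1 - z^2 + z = -z^2 + 2*z - 1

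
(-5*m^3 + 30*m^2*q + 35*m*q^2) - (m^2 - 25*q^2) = -5*m^3 + 30*m^2*q - m^2 + 35*m*q^2 + 25*q^2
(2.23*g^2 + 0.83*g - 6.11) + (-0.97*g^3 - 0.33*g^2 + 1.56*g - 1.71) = -0.97*g^3 + 1.9*g^2 + 2.39*g - 7.82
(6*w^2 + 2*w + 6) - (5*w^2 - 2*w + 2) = w^2 + 4*w + 4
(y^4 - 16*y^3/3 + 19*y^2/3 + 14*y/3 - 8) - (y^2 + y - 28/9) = y^4 - 16*y^3/3 + 16*y^2/3 + 11*y/3 - 44/9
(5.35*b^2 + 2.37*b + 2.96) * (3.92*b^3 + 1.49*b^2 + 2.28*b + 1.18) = 20.972*b^5 + 17.2619*b^4 + 27.3325*b^3 + 16.127*b^2 + 9.5454*b + 3.4928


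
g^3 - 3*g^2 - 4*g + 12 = (g - 3)*(g - 2)*(g + 2)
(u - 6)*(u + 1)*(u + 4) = u^3 - u^2 - 26*u - 24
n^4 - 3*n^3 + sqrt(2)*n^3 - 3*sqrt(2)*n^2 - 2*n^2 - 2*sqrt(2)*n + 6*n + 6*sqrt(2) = (n - 3)*(n - sqrt(2))*(n + sqrt(2))^2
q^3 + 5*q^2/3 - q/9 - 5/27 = (q - 1/3)*(q + 1/3)*(q + 5/3)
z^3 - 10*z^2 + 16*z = z*(z - 8)*(z - 2)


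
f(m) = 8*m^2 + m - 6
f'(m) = 16*m + 1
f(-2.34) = 35.46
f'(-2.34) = -36.44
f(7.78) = 486.01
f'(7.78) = 125.48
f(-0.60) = -3.72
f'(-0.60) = -8.60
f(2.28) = 37.87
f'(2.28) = 37.48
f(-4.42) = 145.87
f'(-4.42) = -69.72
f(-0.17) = -5.94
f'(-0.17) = -1.72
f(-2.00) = 24.00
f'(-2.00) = -31.00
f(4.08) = 131.25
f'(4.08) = 66.28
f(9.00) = 651.00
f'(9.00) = 145.00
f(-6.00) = 276.00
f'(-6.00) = -95.00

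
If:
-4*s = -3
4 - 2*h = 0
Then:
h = 2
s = 3/4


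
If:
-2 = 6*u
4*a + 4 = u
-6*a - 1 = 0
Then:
No Solution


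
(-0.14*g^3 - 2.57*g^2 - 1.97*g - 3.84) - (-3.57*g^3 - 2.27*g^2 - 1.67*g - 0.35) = 3.43*g^3 - 0.3*g^2 - 0.3*g - 3.49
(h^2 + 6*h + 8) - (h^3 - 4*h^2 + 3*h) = -h^3 + 5*h^2 + 3*h + 8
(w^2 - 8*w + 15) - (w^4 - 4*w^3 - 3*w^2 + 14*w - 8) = -w^4 + 4*w^3 + 4*w^2 - 22*w + 23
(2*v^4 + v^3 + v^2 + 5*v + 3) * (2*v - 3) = 4*v^5 - 4*v^4 - v^3 + 7*v^2 - 9*v - 9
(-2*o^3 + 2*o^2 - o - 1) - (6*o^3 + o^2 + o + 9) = -8*o^3 + o^2 - 2*o - 10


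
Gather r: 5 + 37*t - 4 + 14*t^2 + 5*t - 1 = 14*t^2 + 42*t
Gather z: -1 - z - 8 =-z - 9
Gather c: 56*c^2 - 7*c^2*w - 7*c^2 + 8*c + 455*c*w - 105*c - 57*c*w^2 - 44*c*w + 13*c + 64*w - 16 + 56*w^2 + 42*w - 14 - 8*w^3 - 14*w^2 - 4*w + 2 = c^2*(49 - 7*w) + c*(-57*w^2 + 411*w - 84) - 8*w^3 + 42*w^2 + 102*w - 28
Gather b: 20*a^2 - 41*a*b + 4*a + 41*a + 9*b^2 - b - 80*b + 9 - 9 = 20*a^2 + 45*a + 9*b^2 + b*(-41*a - 81)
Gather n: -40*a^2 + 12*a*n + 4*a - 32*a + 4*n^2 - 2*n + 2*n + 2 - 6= -40*a^2 + 12*a*n - 28*a + 4*n^2 - 4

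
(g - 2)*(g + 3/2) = g^2 - g/2 - 3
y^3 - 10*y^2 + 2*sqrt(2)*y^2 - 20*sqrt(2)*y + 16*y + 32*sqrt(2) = (y - 8)*(y - 2)*(y + 2*sqrt(2))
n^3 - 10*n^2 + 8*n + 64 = (n - 8)*(n - 4)*(n + 2)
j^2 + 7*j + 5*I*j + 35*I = (j + 7)*(j + 5*I)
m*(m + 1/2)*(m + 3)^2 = m^4 + 13*m^3/2 + 12*m^2 + 9*m/2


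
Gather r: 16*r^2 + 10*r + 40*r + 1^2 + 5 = 16*r^2 + 50*r + 6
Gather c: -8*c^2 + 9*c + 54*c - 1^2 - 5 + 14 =-8*c^2 + 63*c + 8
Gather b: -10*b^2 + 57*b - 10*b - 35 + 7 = -10*b^2 + 47*b - 28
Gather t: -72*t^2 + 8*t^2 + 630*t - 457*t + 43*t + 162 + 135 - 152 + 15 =-64*t^2 + 216*t + 160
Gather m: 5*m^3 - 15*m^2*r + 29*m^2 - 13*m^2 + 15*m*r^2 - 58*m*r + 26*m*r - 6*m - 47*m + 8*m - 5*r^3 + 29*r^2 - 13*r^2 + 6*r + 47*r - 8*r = 5*m^3 + m^2*(16 - 15*r) + m*(15*r^2 - 32*r - 45) - 5*r^3 + 16*r^2 + 45*r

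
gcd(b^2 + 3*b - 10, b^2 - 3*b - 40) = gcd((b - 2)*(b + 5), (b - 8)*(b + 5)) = b + 5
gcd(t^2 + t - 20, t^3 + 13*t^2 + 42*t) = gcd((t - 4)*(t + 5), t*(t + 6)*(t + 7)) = 1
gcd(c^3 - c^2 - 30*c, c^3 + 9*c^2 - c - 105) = c + 5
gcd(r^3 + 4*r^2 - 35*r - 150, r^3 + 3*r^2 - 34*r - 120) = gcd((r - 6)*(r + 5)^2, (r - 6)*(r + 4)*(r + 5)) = r^2 - r - 30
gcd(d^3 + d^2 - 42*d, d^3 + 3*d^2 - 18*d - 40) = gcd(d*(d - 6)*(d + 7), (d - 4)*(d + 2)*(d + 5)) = 1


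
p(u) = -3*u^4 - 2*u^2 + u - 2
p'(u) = -12*u^3 - 4*u + 1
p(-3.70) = -595.33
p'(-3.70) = 623.64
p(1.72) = -32.45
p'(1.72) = -66.94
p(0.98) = -5.71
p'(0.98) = -14.21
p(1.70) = -31.14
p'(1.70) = -64.76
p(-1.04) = -8.71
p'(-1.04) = 18.66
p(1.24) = -10.93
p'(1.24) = -26.84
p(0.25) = -1.89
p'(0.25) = -0.19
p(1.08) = -7.33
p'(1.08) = -18.44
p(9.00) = -19838.00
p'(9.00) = -8783.00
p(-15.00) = -152342.00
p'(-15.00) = 40561.00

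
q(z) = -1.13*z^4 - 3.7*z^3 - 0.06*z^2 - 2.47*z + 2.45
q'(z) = -4.52*z^3 - 11.1*z^2 - 0.12*z - 2.47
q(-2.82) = 20.45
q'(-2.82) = 10.96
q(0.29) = 1.63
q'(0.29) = -3.55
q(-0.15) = 2.83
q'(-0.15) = -2.69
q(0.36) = 1.36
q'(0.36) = -4.16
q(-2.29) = 21.15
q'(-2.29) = -6.12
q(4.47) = -791.39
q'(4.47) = -628.50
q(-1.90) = 17.58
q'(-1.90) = -11.31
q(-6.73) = -1173.94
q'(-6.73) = 873.38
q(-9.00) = -4696.81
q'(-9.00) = 2394.59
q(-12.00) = -17014.63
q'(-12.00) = 6211.13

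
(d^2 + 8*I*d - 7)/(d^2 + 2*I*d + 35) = (d + I)/(d - 5*I)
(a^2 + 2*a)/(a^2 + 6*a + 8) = a/(a + 4)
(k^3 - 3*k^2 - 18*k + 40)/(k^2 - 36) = (k^3 - 3*k^2 - 18*k + 40)/(k^2 - 36)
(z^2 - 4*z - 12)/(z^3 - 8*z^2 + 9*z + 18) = (z + 2)/(z^2 - 2*z - 3)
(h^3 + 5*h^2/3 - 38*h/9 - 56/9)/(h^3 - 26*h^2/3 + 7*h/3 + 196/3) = (3*h^2 - 2*h - 8)/(3*(h^2 - 11*h + 28))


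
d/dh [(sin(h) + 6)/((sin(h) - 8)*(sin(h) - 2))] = (-12*sin(h) + cos(h)^2 + 75)*cos(h)/((sin(h) - 8)^2*(sin(h) - 2)^2)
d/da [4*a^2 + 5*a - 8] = 8*a + 5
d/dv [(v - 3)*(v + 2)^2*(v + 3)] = 4*v^3 + 12*v^2 - 10*v - 36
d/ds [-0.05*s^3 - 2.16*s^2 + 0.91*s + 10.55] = -0.15*s^2 - 4.32*s + 0.91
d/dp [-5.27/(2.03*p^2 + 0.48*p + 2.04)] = (21.3962*p + 2.5296)/(2.03*p^2 + 0.48*p + 2.04)^2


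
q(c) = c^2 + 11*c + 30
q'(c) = 2*c + 11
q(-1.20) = 18.24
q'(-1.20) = 8.60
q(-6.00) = 0.00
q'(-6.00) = -1.00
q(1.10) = 43.31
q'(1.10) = 13.20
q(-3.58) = 3.44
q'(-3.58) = 3.84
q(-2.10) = 11.31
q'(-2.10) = 6.80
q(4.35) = 96.77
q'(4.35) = 19.70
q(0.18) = 32.01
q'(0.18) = 11.36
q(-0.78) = 22.03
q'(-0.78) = 9.44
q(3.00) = 72.00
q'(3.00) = 17.00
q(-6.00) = 0.00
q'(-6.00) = -1.00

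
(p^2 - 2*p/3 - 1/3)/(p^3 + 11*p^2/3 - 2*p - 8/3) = (3*p + 1)/(3*p^2 + 14*p + 8)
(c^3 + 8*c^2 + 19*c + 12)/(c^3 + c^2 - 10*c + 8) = (c^2 + 4*c + 3)/(c^2 - 3*c + 2)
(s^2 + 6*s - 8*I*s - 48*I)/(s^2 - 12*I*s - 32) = (s + 6)/(s - 4*I)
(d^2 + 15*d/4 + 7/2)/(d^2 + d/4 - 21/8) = 2*(d + 2)/(2*d - 3)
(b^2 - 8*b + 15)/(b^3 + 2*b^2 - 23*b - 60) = (b - 3)/(b^2 + 7*b + 12)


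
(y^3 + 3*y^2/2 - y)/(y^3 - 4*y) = (y - 1/2)/(y - 2)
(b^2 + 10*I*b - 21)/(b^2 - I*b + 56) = (b + 3*I)/(b - 8*I)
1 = 1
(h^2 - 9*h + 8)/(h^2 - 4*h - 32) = (h - 1)/(h + 4)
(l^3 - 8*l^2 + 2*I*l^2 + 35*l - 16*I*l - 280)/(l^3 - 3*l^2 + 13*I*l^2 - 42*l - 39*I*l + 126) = (l^2 + l*(-8 - 5*I) + 40*I)/(l^2 + l*(-3 + 6*I) - 18*I)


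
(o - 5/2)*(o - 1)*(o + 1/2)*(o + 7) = o^4 + 4*o^3 - 81*o^2/4 + 13*o/2 + 35/4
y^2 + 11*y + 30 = (y + 5)*(y + 6)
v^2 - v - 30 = (v - 6)*(v + 5)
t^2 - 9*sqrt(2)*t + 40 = (t - 5*sqrt(2))*(t - 4*sqrt(2))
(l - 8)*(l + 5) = l^2 - 3*l - 40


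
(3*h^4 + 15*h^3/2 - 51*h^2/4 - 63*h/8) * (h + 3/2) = 3*h^5 + 12*h^4 - 3*h^3/2 - 27*h^2 - 189*h/16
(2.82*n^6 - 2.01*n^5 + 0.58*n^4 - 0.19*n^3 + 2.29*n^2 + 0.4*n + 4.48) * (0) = 0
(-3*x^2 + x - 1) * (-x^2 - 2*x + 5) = 3*x^4 + 5*x^3 - 16*x^2 + 7*x - 5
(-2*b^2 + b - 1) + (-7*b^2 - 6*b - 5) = -9*b^2 - 5*b - 6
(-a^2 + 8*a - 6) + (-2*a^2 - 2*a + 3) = -3*a^2 + 6*a - 3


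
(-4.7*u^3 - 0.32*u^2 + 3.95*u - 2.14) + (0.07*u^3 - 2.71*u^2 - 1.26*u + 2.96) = -4.63*u^3 - 3.03*u^2 + 2.69*u + 0.82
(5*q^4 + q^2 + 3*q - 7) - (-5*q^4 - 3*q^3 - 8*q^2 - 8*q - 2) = 10*q^4 + 3*q^3 + 9*q^2 + 11*q - 5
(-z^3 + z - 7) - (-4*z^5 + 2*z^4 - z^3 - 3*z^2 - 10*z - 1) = 4*z^5 - 2*z^4 + 3*z^2 + 11*z - 6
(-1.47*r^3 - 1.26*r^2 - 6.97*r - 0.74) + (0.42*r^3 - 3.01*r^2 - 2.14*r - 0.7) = -1.05*r^3 - 4.27*r^2 - 9.11*r - 1.44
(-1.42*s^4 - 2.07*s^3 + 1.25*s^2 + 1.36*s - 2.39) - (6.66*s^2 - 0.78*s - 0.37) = -1.42*s^4 - 2.07*s^3 - 5.41*s^2 + 2.14*s - 2.02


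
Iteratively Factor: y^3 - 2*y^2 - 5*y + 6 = (y - 1)*(y^2 - y - 6) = (y - 1)*(y + 2)*(y - 3)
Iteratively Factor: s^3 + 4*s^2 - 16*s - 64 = (s + 4)*(s^2 - 16) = (s - 4)*(s + 4)*(s + 4)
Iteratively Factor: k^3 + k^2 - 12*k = (k + 4)*(k^2 - 3*k) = k*(k + 4)*(k - 3)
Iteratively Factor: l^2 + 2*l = (l + 2)*(l)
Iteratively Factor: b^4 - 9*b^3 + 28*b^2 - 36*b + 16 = (b - 1)*(b^3 - 8*b^2 + 20*b - 16) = (b - 4)*(b - 1)*(b^2 - 4*b + 4) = (b - 4)*(b - 2)*(b - 1)*(b - 2)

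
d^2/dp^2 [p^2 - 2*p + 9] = 2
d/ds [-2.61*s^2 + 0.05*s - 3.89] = 0.05 - 5.22*s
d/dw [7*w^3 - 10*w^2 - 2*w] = 21*w^2 - 20*w - 2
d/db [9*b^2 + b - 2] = 18*b + 1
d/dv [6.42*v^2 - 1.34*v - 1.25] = 12.84*v - 1.34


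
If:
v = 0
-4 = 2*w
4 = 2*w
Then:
No Solution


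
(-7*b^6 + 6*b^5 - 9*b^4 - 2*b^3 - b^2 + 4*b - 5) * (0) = 0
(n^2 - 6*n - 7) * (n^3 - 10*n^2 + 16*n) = n^5 - 16*n^4 + 69*n^3 - 26*n^2 - 112*n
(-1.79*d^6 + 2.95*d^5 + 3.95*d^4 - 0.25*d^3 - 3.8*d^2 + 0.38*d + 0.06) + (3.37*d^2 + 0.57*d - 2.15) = -1.79*d^6 + 2.95*d^5 + 3.95*d^4 - 0.25*d^3 - 0.43*d^2 + 0.95*d - 2.09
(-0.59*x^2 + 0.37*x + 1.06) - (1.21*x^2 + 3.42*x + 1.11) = -1.8*x^2 - 3.05*x - 0.05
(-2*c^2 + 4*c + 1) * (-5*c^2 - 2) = 10*c^4 - 20*c^3 - c^2 - 8*c - 2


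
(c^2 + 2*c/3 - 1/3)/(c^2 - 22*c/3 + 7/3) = (c + 1)/(c - 7)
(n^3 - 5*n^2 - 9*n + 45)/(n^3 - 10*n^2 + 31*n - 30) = (n + 3)/(n - 2)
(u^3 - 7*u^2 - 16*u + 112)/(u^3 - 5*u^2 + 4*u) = (u^2 - 3*u - 28)/(u*(u - 1))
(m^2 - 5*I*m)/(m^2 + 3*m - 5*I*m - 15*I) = m/(m + 3)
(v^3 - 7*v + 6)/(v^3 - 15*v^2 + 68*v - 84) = (v^2 + 2*v - 3)/(v^2 - 13*v + 42)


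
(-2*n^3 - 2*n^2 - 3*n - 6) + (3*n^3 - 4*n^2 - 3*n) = n^3 - 6*n^2 - 6*n - 6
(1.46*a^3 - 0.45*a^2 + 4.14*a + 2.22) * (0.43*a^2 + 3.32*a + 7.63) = 0.6278*a^5 + 4.6537*a^4 + 11.426*a^3 + 11.2659*a^2 + 38.9586*a + 16.9386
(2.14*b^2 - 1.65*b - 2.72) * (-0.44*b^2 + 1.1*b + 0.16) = -0.9416*b^4 + 3.08*b^3 - 0.2758*b^2 - 3.256*b - 0.4352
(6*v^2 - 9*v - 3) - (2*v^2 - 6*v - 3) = 4*v^2 - 3*v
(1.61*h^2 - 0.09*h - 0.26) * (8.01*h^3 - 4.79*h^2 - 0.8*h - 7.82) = 12.8961*h^5 - 8.4328*h^4 - 2.9395*h^3 - 11.2728*h^2 + 0.9118*h + 2.0332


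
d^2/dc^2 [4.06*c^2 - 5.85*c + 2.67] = 8.12000000000000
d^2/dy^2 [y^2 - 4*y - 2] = 2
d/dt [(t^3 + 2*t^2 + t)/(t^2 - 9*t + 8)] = (t^4 - 18*t^3 + 5*t^2 + 32*t + 8)/(t^4 - 18*t^3 + 97*t^2 - 144*t + 64)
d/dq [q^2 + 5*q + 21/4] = 2*q + 5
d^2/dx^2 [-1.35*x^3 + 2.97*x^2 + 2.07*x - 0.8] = 5.94 - 8.1*x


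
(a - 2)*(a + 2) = a^2 - 4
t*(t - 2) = t^2 - 2*t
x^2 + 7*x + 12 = (x + 3)*(x + 4)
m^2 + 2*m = m*(m + 2)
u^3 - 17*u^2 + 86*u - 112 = (u - 8)*(u - 7)*(u - 2)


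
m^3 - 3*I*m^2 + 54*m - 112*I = (m - 8*I)*(m - 2*I)*(m + 7*I)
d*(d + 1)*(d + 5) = d^3 + 6*d^2 + 5*d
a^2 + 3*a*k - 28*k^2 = (a - 4*k)*(a + 7*k)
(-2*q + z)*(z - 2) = -2*q*z + 4*q + z^2 - 2*z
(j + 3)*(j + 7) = j^2 + 10*j + 21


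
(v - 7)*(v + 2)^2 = v^3 - 3*v^2 - 24*v - 28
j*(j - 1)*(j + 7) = j^3 + 6*j^2 - 7*j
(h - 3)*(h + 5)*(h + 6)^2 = h^4 + 14*h^3 + 45*h^2 - 108*h - 540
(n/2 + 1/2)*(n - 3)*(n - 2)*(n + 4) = n^4/2 - 15*n^2/2 + 5*n + 12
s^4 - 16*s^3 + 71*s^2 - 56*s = s*(s - 8)*(s - 7)*(s - 1)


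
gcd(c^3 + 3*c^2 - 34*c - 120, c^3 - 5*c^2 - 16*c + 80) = c + 4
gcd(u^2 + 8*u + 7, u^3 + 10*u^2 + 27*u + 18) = u + 1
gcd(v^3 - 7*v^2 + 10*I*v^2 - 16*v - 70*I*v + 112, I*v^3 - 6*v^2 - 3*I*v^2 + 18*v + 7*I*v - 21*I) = 1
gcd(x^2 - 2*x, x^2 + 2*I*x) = x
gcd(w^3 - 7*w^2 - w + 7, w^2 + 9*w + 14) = 1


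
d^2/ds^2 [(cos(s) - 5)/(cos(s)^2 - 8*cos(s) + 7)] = (-9*(1 - cos(2*s))^2*cos(s)/4 + 3*(1 - cos(2*s))^2 + 745*cos(s)/2 + 59*cos(2*s) - 21*cos(3*s) + cos(5*s)/2 - 411)/((cos(s) - 7)^3*(cos(s) - 1)^3)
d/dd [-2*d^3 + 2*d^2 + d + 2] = -6*d^2 + 4*d + 1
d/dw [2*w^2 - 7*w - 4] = 4*w - 7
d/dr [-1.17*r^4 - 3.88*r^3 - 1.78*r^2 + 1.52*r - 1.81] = -4.68*r^3 - 11.64*r^2 - 3.56*r + 1.52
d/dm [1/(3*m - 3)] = -1/(3*(m - 1)^2)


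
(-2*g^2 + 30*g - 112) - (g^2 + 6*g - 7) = -3*g^2 + 24*g - 105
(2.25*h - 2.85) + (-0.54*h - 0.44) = 1.71*h - 3.29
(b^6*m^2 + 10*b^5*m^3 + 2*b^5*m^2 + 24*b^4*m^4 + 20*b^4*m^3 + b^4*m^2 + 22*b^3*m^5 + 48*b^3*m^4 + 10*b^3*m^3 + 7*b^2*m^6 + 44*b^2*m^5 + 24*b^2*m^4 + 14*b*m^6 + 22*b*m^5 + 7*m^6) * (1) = b^6*m^2 + 10*b^5*m^3 + 2*b^5*m^2 + 24*b^4*m^4 + 20*b^4*m^3 + b^4*m^2 + 22*b^3*m^5 + 48*b^3*m^4 + 10*b^3*m^3 + 7*b^2*m^6 + 44*b^2*m^5 + 24*b^2*m^4 + 14*b*m^6 + 22*b*m^5 + 7*m^6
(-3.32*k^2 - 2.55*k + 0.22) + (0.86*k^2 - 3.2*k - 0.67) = -2.46*k^2 - 5.75*k - 0.45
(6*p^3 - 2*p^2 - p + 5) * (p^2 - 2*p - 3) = 6*p^5 - 14*p^4 - 15*p^3 + 13*p^2 - 7*p - 15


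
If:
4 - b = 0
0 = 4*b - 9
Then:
No Solution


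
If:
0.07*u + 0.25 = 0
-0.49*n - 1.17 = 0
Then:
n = -2.39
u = -3.57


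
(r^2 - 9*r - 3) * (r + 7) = r^3 - 2*r^2 - 66*r - 21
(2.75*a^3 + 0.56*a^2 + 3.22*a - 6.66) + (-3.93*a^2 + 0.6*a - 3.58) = 2.75*a^3 - 3.37*a^2 + 3.82*a - 10.24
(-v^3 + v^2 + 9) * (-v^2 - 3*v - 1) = v^5 + 2*v^4 - 2*v^3 - 10*v^2 - 27*v - 9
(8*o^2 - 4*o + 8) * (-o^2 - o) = -8*o^4 - 4*o^3 - 4*o^2 - 8*o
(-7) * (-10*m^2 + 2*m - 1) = 70*m^2 - 14*m + 7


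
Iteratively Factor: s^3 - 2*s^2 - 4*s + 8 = (s - 2)*(s^2 - 4) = (s - 2)*(s + 2)*(s - 2)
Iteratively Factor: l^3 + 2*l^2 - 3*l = (l - 1)*(l^2 + 3*l) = (l - 1)*(l + 3)*(l)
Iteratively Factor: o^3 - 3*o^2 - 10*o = (o)*(o^2 - 3*o - 10) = o*(o + 2)*(o - 5)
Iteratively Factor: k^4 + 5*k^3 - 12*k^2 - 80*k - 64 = (k + 4)*(k^3 + k^2 - 16*k - 16) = (k - 4)*(k + 4)*(k^2 + 5*k + 4) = (k - 4)*(k + 1)*(k + 4)*(k + 4)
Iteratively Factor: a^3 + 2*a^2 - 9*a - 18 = (a + 2)*(a^2 - 9) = (a + 2)*(a + 3)*(a - 3)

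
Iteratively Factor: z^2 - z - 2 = (z + 1)*(z - 2)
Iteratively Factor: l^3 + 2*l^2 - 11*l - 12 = (l + 1)*(l^2 + l - 12) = (l + 1)*(l + 4)*(l - 3)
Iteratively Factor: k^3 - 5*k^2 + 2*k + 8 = (k - 4)*(k^2 - k - 2) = (k - 4)*(k - 2)*(k + 1)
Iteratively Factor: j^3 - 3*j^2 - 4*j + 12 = (j - 3)*(j^2 - 4) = (j - 3)*(j - 2)*(j + 2)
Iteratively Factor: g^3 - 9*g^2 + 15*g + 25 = (g + 1)*(g^2 - 10*g + 25) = (g - 5)*(g + 1)*(g - 5)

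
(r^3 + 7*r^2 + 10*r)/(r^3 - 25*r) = (r + 2)/(r - 5)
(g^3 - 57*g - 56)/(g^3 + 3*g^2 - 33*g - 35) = (g - 8)/(g - 5)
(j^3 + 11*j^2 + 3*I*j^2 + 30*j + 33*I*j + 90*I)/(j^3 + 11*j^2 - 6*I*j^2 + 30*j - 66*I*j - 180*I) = (j + 3*I)/(j - 6*I)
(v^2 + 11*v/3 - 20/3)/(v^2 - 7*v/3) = (3*v^2 + 11*v - 20)/(v*(3*v - 7))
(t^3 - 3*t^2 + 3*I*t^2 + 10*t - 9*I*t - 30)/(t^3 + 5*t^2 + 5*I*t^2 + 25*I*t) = (t^2 - t*(3 + 2*I) + 6*I)/(t*(t + 5))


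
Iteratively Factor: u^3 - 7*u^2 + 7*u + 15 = (u - 3)*(u^2 - 4*u - 5) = (u - 5)*(u - 3)*(u + 1)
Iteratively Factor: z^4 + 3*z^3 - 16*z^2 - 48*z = (z - 4)*(z^3 + 7*z^2 + 12*z) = (z - 4)*(z + 4)*(z^2 + 3*z) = (z - 4)*(z + 3)*(z + 4)*(z)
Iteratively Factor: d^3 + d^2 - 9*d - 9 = (d + 1)*(d^2 - 9) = (d - 3)*(d + 1)*(d + 3)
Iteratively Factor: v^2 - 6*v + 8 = (v - 2)*(v - 4)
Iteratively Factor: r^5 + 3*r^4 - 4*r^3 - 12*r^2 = (r + 2)*(r^4 + r^3 - 6*r^2) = (r - 2)*(r + 2)*(r^3 + 3*r^2) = r*(r - 2)*(r + 2)*(r^2 + 3*r) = r^2*(r - 2)*(r + 2)*(r + 3)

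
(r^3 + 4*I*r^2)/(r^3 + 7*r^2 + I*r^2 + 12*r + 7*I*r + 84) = r^2/(r^2 + r*(7 - 3*I) - 21*I)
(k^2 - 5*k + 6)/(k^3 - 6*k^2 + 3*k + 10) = (k - 3)/(k^2 - 4*k - 5)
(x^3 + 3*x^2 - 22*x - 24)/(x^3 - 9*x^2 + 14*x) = (x^3 + 3*x^2 - 22*x - 24)/(x*(x^2 - 9*x + 14))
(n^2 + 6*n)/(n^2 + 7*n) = (n + 6)/(n + 7)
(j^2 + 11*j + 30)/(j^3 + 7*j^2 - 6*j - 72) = (j + 5)/(j^2 + j - 12)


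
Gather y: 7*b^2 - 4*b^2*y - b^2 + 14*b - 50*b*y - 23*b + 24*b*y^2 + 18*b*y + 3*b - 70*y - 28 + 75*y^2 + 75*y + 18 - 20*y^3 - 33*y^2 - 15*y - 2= 6*b^2 - 6*b - 20*y^3 + y^2*(24*b + 42) + y*(-4*b^2 - 32*b - 10) - 12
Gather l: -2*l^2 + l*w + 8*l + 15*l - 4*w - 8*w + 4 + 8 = -2*l^2 + l*(w + 23) - 12*w + 12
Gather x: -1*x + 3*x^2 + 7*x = 3*x^2 + 6*x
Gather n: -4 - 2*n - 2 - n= -3*n - 6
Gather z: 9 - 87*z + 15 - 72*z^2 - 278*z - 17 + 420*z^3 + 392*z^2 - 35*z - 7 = 420*z^3 + 320*z^2 - 400*z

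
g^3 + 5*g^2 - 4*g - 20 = (g - 2)*(g + 2)*(g + 5)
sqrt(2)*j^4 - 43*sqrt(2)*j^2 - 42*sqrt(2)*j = j*(j - 7)*(j + 6)*(sqrt(2)*j + sqrt(2))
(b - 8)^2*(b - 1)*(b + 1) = b^4 - 16*b^3 + 63*b^2 + 16*b - 64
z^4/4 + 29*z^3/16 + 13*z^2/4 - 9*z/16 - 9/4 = (z/4 + 1)*(z - 3/4)*(z + 1)*(z + 3)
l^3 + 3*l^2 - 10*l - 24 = (l - 3)*(l + 2)*(l + 4)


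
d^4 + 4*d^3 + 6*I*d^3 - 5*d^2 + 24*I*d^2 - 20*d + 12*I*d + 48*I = (d + 4)*(d - I)*(d + 3*I)*(d + 4*I)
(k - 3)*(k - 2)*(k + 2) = k^3 - 3*k^2 - 4*k + 12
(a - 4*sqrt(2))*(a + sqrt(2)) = a^2 - 3*sqrt(2)*a - 8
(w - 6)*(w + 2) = w^2 - 4*w - 12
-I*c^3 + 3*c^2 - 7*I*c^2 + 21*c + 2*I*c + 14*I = (c + 7)*(c + 2*I)*(-I*c + 1)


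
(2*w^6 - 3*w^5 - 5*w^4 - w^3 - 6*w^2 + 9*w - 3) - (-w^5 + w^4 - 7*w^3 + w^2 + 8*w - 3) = 2*w^6 - 2*w^5 - 6*w^4 + 6*w^3 - 7*w^2 + w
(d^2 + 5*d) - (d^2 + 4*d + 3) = d - 3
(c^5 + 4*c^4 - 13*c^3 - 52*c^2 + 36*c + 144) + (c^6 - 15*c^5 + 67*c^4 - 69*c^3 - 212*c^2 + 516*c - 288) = c^6 - 14*c^5 + 71*c^4 - 82*c^3 - 264*c^2 + 552*c - 144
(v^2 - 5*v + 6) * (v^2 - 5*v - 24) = v^4 - 10*v^3 + 7*v^2 + 90*v - 144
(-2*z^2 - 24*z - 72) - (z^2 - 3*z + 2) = -3*z^2 - 21*z - 74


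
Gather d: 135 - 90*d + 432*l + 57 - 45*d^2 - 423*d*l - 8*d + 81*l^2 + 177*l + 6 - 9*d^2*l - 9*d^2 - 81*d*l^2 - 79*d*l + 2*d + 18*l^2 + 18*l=d^2*(-9*l - 54) + d*(-81*l^2 - 502*l - 96) + 99*l^2 + 627*l + 198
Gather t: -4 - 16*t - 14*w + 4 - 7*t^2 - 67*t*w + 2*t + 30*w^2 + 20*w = -7*t^2 + t*(-67*w - 14) + 30*w^2 + 6*w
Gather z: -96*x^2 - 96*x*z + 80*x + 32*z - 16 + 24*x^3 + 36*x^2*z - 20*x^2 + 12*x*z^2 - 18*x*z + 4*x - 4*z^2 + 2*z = 24*x^3 - 116*x^2 + 84*x + z^2*(12*x - 4) + z*(36*x^2 - 114*x + 34) - 16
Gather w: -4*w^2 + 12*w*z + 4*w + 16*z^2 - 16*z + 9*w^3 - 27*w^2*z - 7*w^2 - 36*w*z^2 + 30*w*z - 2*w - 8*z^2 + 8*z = 9*w^3 + w^2*(-27*z - 11) + w*(-36*z^2 + 42*z + 2) + 8*z^2 - 8*z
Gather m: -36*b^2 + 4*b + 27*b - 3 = -36*b^2 + 31*b - 3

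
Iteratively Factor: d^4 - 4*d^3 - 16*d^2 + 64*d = (d - 4)*(d^3 - 16*d) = (d - 4)*(d + 4)*(d^2 - 4*d) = d*(d - 4)*(d + 4)*(d - 4)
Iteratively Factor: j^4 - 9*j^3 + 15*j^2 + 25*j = (j)*(j^3 - 9*j^2 + 15*j + 25) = j*(j - 5)*(j^2 - 4*j - 5) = j*(j - 5)^2*(j + 1)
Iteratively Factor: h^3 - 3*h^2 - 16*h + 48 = (h - 4)*(h^2 + h - 12) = (h - 4)*(h + 4)*(h - 3)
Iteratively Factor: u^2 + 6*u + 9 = (u + 3)*(u + 3)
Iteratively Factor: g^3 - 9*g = (g - 3)*(g^2 + 3*g) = (g - 3)*(g + 3)*(g)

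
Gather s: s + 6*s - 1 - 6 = 7*s - 7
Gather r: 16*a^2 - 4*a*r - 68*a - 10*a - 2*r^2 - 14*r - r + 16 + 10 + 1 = 16*a^2 - 78*a - 2*r^2 + r*(-4*a - 15) + 27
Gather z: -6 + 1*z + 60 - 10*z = 54 - 9*z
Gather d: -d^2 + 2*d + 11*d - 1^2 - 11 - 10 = -d^2 + 13*d - 22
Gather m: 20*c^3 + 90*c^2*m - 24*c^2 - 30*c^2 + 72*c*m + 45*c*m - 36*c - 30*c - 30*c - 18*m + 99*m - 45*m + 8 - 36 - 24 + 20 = 20*c^3 - 54*c^2 - 96*c + m*(90*c^2 + 117*c + 36) - 32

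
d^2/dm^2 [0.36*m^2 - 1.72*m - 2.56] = 0.720000000000000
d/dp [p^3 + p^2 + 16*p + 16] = 3*p^2 + 2*p + 16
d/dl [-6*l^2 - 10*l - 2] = -12*l - 10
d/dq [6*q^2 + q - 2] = 12*q + 1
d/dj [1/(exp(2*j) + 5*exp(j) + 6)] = (-2*exp(j) - 5)*exp(j)/(exp(2*j) + 5*exp(j) + 6)^2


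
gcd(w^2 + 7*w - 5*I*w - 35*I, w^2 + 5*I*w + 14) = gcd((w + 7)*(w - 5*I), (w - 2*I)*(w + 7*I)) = 1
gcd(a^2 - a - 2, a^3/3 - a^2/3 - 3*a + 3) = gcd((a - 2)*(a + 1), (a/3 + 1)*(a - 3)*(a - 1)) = 1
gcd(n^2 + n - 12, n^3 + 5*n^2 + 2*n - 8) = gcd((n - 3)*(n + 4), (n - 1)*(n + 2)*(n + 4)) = n + 4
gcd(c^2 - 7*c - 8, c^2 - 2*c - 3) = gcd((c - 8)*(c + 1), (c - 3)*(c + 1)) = c + 1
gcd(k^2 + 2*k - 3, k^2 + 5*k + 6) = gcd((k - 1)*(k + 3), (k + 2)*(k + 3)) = k + 3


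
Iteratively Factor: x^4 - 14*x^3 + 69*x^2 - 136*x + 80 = (x - 5)*(x^3 - 9*x^2 + 24*x - 16) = (x - 5)*(x - 1)*(x^2 - 8*x + 16) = (x - 5)*(x - 4)*(x - 1)*(x - 4)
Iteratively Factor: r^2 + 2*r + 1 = (r + 1)*(r + 1)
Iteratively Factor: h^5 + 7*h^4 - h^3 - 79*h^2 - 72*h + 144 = (h + 4)*(h^4 + 3*h^3 - 13*h^2 - 27*h + 36) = (h + 4)^2*(h^3 - h^2 - 9*h + 9) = (h - 3)*(h + 4)^2*(h^2 + 2*h - 3) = (h - 3)*(h + 3)*(h + 4)^2*(h - 1)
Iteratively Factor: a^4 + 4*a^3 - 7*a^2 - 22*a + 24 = (a - 1)*(a^3 + 5*a^2 - 2*a - 24) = (a - 1)*(a + 3)*(a^2 + 2*a - 8) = (a - 1)*(a + 3)*(a + 4)*(a - 2)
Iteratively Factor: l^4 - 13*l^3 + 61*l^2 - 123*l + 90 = (l - 5)*(l^3 - 8*l^2 + 21*l - 18) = (l - 5)*(l - 3)*(l^2 - 5*l + 6) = (l - 5)*(l - 3)*(l - 2)*(l - 3)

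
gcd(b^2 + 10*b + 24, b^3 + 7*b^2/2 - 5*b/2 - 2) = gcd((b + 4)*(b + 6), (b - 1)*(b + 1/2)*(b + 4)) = b + 4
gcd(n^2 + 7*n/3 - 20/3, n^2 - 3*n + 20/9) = n - 5/3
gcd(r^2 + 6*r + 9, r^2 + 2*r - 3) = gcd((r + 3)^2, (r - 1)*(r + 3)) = r + 3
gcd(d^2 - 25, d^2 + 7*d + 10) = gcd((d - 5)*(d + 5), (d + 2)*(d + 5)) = d + 5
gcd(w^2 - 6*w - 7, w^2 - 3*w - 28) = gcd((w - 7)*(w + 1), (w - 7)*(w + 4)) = w - 7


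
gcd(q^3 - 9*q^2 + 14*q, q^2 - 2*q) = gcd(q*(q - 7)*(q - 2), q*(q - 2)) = q^2 - 2*q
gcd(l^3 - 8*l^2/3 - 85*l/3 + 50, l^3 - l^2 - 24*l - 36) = l - 6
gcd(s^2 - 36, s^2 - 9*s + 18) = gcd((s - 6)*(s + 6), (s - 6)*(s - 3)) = s - 6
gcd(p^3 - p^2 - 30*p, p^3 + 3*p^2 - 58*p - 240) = p + 5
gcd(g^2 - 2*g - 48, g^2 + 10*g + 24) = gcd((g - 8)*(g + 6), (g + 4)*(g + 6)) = g + 6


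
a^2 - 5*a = a*(a - 5)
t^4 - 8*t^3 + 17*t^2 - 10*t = t*(t - 5)*(t - 2)*(t - 1)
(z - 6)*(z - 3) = z^2 - 9*z + 18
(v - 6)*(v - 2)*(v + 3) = v^3 - 5*v^2 - 12*v + 36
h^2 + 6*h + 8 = (h + 2)*(h + 4)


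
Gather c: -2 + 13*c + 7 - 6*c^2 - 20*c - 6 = -6*c^2 - 7*c - 1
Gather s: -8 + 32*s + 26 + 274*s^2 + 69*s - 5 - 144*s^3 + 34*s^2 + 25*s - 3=-144*s^3 + 308*s^2 + 126*s + 10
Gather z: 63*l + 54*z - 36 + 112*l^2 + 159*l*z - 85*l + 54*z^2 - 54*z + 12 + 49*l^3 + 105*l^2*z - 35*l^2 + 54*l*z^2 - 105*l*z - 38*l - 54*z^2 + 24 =49*l^3 + 77*l^2 + 54*l*z^2 - 60*l + z*(105*l^2 + 54*l)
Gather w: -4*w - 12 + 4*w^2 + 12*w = 4*w^2 + 8*w - 12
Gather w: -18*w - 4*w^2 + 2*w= -4*w^2 - 16*w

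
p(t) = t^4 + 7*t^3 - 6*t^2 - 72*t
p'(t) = 4*t^3 + 21*t^2 - 12*t - 72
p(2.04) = -95.10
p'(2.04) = 24.87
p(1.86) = -97.66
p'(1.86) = 4.07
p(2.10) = -93.38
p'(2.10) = 32.45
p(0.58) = -42.30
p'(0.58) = -71.12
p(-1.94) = 80.15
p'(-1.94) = 1.11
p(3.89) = 270.15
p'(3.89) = 434.55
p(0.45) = -32.94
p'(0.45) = -72.78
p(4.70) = 743.79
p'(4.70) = 750.78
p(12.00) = 31104.00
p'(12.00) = 9720.00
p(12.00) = 31104.00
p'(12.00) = 9720.00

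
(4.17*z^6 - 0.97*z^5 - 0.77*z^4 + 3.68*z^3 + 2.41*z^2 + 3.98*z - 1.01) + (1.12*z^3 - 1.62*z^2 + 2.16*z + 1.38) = 4.17*z^6 - 0.97*z^5 - 0.77*z^4 + 4.8*z^3 + 0.79*z^2 + 6.14*z + 0.37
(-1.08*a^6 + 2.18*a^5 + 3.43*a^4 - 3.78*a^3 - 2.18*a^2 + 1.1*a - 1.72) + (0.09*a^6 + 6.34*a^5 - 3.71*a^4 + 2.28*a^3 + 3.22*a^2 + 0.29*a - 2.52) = -0.99*a^6 + 8.52*a^5 - 0.28*a^4 - 1.5*a^3 + 1.04*a^2 + 1.39*a - 4.24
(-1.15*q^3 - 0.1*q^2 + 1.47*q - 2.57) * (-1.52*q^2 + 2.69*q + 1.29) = 1.748*q^5 - 2.9415*q^4 - 3.9869*q^3 + 7.7317*q^2 - 5.017*q - 3.3153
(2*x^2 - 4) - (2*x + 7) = 2*x^2 - 2*x - 11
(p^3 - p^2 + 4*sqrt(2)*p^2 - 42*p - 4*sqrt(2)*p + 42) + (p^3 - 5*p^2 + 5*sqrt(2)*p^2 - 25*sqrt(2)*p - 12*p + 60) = 2*p^3 - 6*p^2 + 9*sqrt(2)*p^2 - 54*p - 29*sqrt(2)*p + 102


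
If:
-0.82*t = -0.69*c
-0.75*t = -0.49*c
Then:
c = 0.00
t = 0.00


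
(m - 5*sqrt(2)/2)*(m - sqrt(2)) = m^2 - 7*sqrt(2)*m/2 + 5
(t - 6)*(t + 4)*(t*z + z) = t^3*z - t^2*z - 26*t*z - 24*z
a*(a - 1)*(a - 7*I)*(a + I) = a^4 - a^3 - 6*I*a^3 + 7*a^2 + 6*I*a^2 - 7*a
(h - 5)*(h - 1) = h^2 - 6*h + 5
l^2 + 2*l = l*(l + 2)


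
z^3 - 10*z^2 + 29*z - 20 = (z - 5)*(z - 4)*(z - 1)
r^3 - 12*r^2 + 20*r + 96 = (r - 8)*(r - 6)*(r + 2)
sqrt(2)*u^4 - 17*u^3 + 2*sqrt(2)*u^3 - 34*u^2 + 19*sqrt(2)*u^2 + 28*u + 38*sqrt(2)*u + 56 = (u + 2)*(u - 7*sqrt(2))*(u - 2*sqrt(2))*(sqrt(2)*u + 1)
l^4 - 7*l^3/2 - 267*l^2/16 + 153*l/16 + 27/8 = (l - 6)*(l - 3/4)*(l + 1/4)*(l + 3)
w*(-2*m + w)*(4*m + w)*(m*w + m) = -8*m^3*w^2 - 8*m^3*w + 2*m^2*w^3 + 2*m^2*w^2 + m*w^4 + m*w^3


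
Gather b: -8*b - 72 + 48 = -8*b - 24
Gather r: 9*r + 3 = 9*r + 3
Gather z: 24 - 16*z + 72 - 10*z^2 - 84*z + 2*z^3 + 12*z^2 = 2*z^3 + 2*z^2 - 100*z + 96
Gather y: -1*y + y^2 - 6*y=y^2 - 7*y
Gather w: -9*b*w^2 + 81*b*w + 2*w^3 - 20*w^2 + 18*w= 2*w^3 + w^2*(-9*b - 20) + w*(81*b + 18)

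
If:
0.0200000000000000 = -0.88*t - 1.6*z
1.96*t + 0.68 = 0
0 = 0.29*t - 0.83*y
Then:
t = -0.35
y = -0.12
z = 0.18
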